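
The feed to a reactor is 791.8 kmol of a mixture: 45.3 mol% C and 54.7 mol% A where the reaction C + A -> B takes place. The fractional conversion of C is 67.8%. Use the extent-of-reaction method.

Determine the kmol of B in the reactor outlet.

C reacted = 0.678 × 358.7 = 243.2 kmol; ν_C = −1, so ξ = 243.2/1 = 243.2 kmol.
Outlet amounts (n = n₀ + ν ξ):
  C: 358.7 − 1(243.2) = 115.5
  A: 433.1 − 1(243.2) = 189.9
  B: 0 + 1(243.2) = 243.2

243 kmol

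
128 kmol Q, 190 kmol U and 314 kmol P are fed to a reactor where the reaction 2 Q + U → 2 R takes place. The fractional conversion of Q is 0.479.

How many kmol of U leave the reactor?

159 kmol

Q reacted = 0.479 × 128 = 61.31 kmol; ν_Q = −2, so ξ = 61.31/2 = 30.66 kmol.
Outlet amounts (n = n₀ + ν ξ):
  Q: 128 − 2(30.66) = 66.69
  U: 190 − 1(30.66) = 159.3
  R: 0 + 2(30.66) = 61.31
  P: 314 (inert)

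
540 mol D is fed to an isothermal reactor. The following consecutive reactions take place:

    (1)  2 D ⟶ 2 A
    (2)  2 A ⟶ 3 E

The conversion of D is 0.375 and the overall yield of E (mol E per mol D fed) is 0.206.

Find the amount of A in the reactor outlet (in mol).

Conversion of D: D consumed = 2ξ₁ = 0.375 × 540 → ξ₁ = 101.2 mol.
Yield of E: 3ξ₂ / 540 = 0.206 → ξ₂ = 37.08 mol.
Outlet amounts (n = n₀ + Σ ν·ξ):
  D: 540 − 2(101.2) = 337.5
  A: 0 + 2(101.2) − 2(37.08) = 128.3
  E: 0 + 3(37.08) = 111.2

128 mol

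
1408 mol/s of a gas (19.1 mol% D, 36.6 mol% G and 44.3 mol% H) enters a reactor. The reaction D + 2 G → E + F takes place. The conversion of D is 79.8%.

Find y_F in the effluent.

0.18

D reacted = 0.798 × 268.9 = 214.6 mol/s; ν_D = −1, so ξ = 214.6/1 = 214.6 mol/s.
Outlet amounts (n = n₀ + ν ξ):
  D: 268.9 − 1(214.6) = 54.32
  G: 515.3 − 2(214.6) = 86.12
  E: 0 + 1(214.6) = 214.6
  F: 0 + 1(214.6) = 214.6
  H: 623.7 (inert)
Total out = 1193 mol/s; y_F = 214.6 / 1193 = 0.1798.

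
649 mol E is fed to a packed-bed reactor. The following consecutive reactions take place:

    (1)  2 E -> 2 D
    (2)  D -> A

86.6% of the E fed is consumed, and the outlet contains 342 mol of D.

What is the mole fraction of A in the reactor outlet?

Conversion of E: E consumed = 2ξ₁ = 0.866 × 649 → ξ₁ = 281 mol.
D balance: n_D = 0 + 2ξ₁ − 1ξ₂ = 342 → ξ₂ = (2·281 − 342)/1 = 220 mol.
Outlet amounts (n = n₀ + Σ ν·ξ):
  E: 649 − 2(281) = 86.97
  D: 0 + 2(281) − 1(220) = 342
  A: 0 + 1(220) = 220
Total out = 649 mol; y_A = 220 / 649 = 0.339.

0.339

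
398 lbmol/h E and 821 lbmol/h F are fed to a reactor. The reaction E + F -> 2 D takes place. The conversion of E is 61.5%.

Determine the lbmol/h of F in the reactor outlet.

E reacted = 0.615 × 398 = 244.8 lbmol/h; ν_E = −1, so ξ = 244.8/1 = 244.8 lbmol/h.
Outlet amounts (n = n₀ + ν ξ):
  E: 398 − 1(244.8) = 153.2
  F: 821 − 1(244.8) = 576.2
  D: 0 + 2(244.8) = 489.5

576 lbmol/h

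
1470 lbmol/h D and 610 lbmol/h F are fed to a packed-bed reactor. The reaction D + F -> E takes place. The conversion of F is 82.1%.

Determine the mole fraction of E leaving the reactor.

0.317

F reacted = 0.821 × 610 = 500.8 lbmol/h; ν_F = −1, so ξ = 500.8/1 = 500.8 lbmol/h.
Outlet amounts (n = n₀ + ν ξ):
  D: 1470 − 1(500.8) = 969.2
  F: 610 − 1(500.8) = 109.2
  E: 0 + 1(500.8) = 500.8
Total out = 1579 lbmol/h; y_E = 500.8 / 1579 = 0.3171.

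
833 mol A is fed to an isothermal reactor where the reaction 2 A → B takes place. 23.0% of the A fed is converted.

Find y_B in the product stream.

A reacted = 0.23 × 833 = 191.6 mol; ν_A = −2, so ξ = 191.6/2 = 95.8 mol.
Outlet amounts (n = n₀ + ν ξ):
  A: 833 − 2(95.8) = 641.4
  B: 0 + 1(95.8) = 95.8
Total out = 737.2 mol; y_B = 95.8 / 737.2 = 0.1299.

0.13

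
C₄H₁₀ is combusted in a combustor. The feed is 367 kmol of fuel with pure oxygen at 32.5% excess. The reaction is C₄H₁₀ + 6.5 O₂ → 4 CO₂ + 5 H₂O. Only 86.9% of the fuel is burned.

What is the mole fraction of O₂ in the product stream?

Stoichiometric O₂ = 6.5 × 367 = 2386 kmol; O₂ fed = 2386 × 1.325 = 3161 kmol.
Fuel reacted = 0.869 × 367 → ξ = 318.9 kmol.
Outlet (n = n₀ + ν ξ):
  C₄H₁₀: 367 − 1(318.9) = 48.08
  O₂: 3161 − 6.5(318.9) = 1088
  CO₂: 0 + 4(318.9) = 1276
  H₂O: 0 + 5(318.9) = 1595
Total out = 4006 kmol; y_O₂ = 1088 / 4006 = 0.2715.

0.272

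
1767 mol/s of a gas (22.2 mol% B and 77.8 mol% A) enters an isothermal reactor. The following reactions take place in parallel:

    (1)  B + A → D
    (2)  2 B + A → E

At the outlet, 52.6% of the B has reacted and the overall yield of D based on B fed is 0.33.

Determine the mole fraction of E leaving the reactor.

0.0246

Yield of D: 1ξ₁ / 392.3 = 0.33 → ξ₁ = 129.5 mol/s.
Conversion of B: 1ξ₁ + 2ξ₂ = 0.526 × 392.3 = 206.3 → ξ₂ = 38.44 mol/s.
Outlet amounts (n = n₀ + Σ ν·ξ):
  B: 392.3 − 1(129.5) − 2(38.44) = 185.9
  A: 1375 − 1(129.5) − 1(38.44) = 1207
  D: 0 + 1(129.5) = 129.5
  E: 0 + 1(38.44) = 38.44
Total out = 1561 mol/s; y_E = 38.44 / 1561 = 0.02463.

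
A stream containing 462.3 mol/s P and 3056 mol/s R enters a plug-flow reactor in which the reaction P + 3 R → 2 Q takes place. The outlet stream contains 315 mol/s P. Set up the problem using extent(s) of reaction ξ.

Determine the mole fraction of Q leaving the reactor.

For P: n = n₀ − 1ξ → 315 = 462.3 − 1ξ, giving ξ = 147.3 mol/s.
Outlet amounts (n = n₀ + ν ξ):
  P: 462.3 − 1(147.3) = 315
  R: 3056 − 3(147.3) = 2614
  Q: 0 + 2(147.3) = 294.6
Total out = 3224 mol/s; y_Q = 294.6 / 3224 = 0.09139.

0.0914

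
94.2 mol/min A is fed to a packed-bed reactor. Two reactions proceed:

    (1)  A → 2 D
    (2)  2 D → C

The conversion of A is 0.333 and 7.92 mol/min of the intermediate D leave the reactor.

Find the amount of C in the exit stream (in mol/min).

Conversion of A: A consumed = 1ξ₁ = 0.333 × 94.2 → ξ₁ = 31.37 mol/min.
D balance: n_D = 0 + 2ξ₁ − 2ξ₂ = 7.92 → ξ₂ = (2·31.37 − 7.92)/2 = 27.41 mol/min.
Outlet amounts (n = n₀ + Σ ν·ξ):
  A: 94.2 − 1(31.37) = 62.83
  D: 0 + 2(31.37) − 2(27.41) = 7.92
  C: 0 + 1(27.41) = 27.41

27.4 mol/min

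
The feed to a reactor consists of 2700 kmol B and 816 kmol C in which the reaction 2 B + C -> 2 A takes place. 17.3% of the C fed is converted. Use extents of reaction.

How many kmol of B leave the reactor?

C reacted = 0.173 × 816 = 141.2 kmol; ν_C = −1, so ξ = 141.2/1 = 141.2 kmol.
Outlet amounts (n = n₀ + ν ξ):
  B: 2700 − 2(141.2) = 2418
  C: 816 − 1(141.2) = 674.8
  A: 0 + 2(141.2) = 282.3

2420 kmol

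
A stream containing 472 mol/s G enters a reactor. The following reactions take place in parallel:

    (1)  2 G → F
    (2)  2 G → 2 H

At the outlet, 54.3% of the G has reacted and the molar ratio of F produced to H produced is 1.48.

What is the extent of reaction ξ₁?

ξ₁ = 95.8 mol/s

Conversion of G: G consumed = 0.543 × 472 = 256.3 mol/s = 2ξ₁ + 2ξ₂.
Selectivity: 1ξ₁ / (2ξ₂) = 1.48 → ξ₁ = 2.96 ξ₂.
Substitute: (2·2.96 + 2) ξ₂ = 256.3 → ξ₂ = 32.36 mol/s, ξ₁ = 95.79 mol/s.
Outlet amounts (n = n₀ + Σ ν·ξ):
  G: 472 − 2(95.79) − 2(32.36) = 215.7
  F: 0 + 1(95.79) = 95.79
  H: 0 + 2(32.36) = 64.72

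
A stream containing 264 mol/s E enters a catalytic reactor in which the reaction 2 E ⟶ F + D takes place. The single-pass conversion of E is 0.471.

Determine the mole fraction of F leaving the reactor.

E reacted = 0.471 × 264 = 124.3 mol/s; ν_E = −2, so ξ = 124.3/2 = 62.17 mol/s.
Outlet amounts (n = n₀ + ν ξ):
  E: 264 − 2(62.17) = 139.7
  F: 0 + 1(62.17) = 62.17
  D: 0 + 1(62.17) = 62.17
Total out = 264 mol/s; y_F = 62.17 / 264 = 0.2355.

0.235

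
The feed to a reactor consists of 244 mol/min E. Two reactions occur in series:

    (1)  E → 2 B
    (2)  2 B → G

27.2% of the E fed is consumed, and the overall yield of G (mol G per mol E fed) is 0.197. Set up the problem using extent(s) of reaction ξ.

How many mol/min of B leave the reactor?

36.6 mol/min

Conversion of E: E consumed = 1ξ₁ = 0.272 × 244 → ξ₁ = 66.37 mol/min.
Yield of G: 1ξ₂ / 244 = 0.197 → ξ₂ = 48.07 mol/min.
Outlet amounts (n = n₀ + Σ ν·ξ):
  E: 244 − 1(66.37) = 177.6
  B: 0 + 2(66.37) − 2(48.07) = 36.6
  G: 0 + 1(48.07) = 48.07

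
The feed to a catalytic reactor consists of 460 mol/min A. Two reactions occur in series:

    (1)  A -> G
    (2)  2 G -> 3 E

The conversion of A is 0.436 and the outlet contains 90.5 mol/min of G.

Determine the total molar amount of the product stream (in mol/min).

515 mol/min

Conversion of A: A consumed = 1ξ₁ = 0.436 × 460 → ξ₁ = 200.6 mol/min.
G balance: n_G = 0 + 1ξ₁ − 2ξ₂ = 90.5 → ξ₂ = (1·200.6 − 90.5)/2 = 55.03 mol/min.
Outlet amounts (n = n₀ + Σ ν·ξ):
  A: 460 − 1(200.6) = 259.4
  G: 0 + 1(200.6) − 2(55.03) = 90.5
  E: 0 + 3(55.03) = 165.1
Total out = 259.4 + 90.5 + 165.1 = 515 mol/min.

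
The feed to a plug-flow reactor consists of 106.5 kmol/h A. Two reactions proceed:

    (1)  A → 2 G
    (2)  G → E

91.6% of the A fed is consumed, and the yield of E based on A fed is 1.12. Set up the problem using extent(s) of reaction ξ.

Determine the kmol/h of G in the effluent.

75.8 kmol/h

Conversion of A: A consumed = 1ξ₁ = 0.916 × 106.5 → ξ₁ = 97.55 kmol/h.
Yield of E: 1ξ₂ / 106.5 = 1.12 → ξ₂ = 119.3 kmol/h.
Outlet amounts (n = n₀ + Σ ν·ξ):
  A: 106.5 − 1(97.55) = 8.946
  G: 0 + 2(97.55) − 1(119.3) = 75.83
  E: 0 + 1(119.3) = 119.3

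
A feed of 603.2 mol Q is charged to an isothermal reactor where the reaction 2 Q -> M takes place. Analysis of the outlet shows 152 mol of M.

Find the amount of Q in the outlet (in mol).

299 mol

For M: n = n₀ + 1ξ → 152 = 0 + 1ξ, giving ξ = 152 mol.
Outlet amounts (n = n₀ + ν ξ):
  Q: 603.2 − 2(152) = 299.2
  M: 0 + 1(152) = 152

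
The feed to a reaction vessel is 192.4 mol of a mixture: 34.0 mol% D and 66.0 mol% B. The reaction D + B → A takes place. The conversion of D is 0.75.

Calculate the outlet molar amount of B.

77.9 mol

D reacted = 0.75 × 65.42 = 49.06 mol; ν_D = −1, so ξ = 49.06/1 = 49.06 mol.
Outlet amounts (n = n₀ + ν ξ):
  D: 65.42 − 1(49.06) = 16.35
  B: 127 − 1(49.06) = 77.92
  A: 0 + 1(49.06) = 49.06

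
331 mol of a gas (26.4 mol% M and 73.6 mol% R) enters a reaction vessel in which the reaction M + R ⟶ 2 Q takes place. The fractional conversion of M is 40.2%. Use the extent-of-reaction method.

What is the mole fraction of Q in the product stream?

M reacted = 0.402 × 87.38 = 35.13 mol; ν_M = −1, so ξ = 35.13/1 = 35.13 mol.
Outlet amounts (n = n₀ + ν ξ):
  M: 87.38 − 1(35.13) = 52.26
  R: 243.6 − 1(35.13) = 208.5
  Q: 0 + 2(35.13) = 70.26
Total out = 331 mol; y_Q = 70.26 / 331 = 0.2123.

0.212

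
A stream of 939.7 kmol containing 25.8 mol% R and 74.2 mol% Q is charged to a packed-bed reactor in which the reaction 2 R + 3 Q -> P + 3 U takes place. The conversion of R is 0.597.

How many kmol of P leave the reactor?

72.4 kmol

R reacted = 0.597 × 242.4 = 144.7 kmol; ν_R = −2, so ξ = 144.7/2 = 72.37 kmol.
Outlet amounts (n = n₀ + ν ξ):
  R: 242.4 − 2(72.37) = 97.7
  Q: 697.3 − 3(72.37) = 480.2
  P: 0 + 1(72.37) = 72.37
  U: 0 + 3(72.37) = 217.1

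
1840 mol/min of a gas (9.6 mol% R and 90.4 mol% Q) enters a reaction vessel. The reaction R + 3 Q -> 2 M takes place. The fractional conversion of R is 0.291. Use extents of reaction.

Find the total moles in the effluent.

R reacted = 0.291 × 176.6 = 51.4 mol/min; ν_R = −1, so ξ = 51.4/1 = 51.4 mol/min.
Outlet amounts (n = n₀ + ν ξ):
  R: 176.6 − 1(51.4) = 125.2
  Q: 1663 − 3(51.4) = 1509
  M: 0 + 2(51.4) = 102.8
Total out = 125.2 + 1509 + 102.8 = 1737 mol/min.

1740 mol/min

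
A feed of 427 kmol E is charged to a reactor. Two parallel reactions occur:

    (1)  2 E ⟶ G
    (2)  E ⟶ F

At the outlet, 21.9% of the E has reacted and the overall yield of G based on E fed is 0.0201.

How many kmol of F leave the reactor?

76.3 kmol

Yield of G: 1ξ₁ / 427 = 0.0201 → ξ₁ = 8.583 kmol.
Conversion of E: 2ξ₁ + 1ξ₂ = 0.219 × 427 = 93.51 → ξ₂ = 76.35 kmol.
Outlet amounts (n = n₀ + Σ ν·ξ):
  E: 427 − 2(8.583) − 1(76.35) = 333.5
  G: 0 + 1(8.583) = 8.583
  F: 0 + 1(76.35) = 76.35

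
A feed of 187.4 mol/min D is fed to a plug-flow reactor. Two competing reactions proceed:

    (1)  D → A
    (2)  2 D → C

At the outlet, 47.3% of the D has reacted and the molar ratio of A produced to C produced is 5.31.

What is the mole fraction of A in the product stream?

0.367

Conversion of D: D consumed = 0.473 × 187.4 = 88.64 mol/min = 1ξ₁ + 2ξ₂.
Selectivity: 1ξ₁ / (1ξ₂) = 5.31 → ξ₁ = 5.31 ξ₂.
Substitute: (1·5.31 + 2) ξ₂ = 88.64 → ξ₂ = 12.13 mol/min, ξ₁ = 64.39 mol/min.
Outlet amounts (n = n₀ + Σ ν·ξ):
  D: 187.4 − 1(64.39) − 2(12.13) = 98.76
  A: 0 + 1(64.39) = 64.39
  C: 0 + 1(12.13) = 12.13
Total out = 175.3 mol/min; y_A = 64.39 / 175.3 = 0.3674.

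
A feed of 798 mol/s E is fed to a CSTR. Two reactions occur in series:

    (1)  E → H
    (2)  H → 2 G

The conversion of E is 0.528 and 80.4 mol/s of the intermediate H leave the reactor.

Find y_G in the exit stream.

0.599

Conversion of E: E consumed = 1ξ₁ = 0.528 × 798 → ξ₁ = 421.3 mol/s.
H balance: n_H = 0 + 1ξ₁ − 1ξ₂ = 80.4 → ξ₂ = (1·421.3 − 80.4)/1 = 340.9 mol/s.
Outlet amounts (n = n₀ + Σ ν·ξ):
  E: 798 − 1(421.3) = 376.7
  H: 0 + 1(421.3) − 1(340.9) = 80.4
  G: 0 + 2(340.9) = 681.9
Total out = 1139 mol/s; y_G = 681.9 / 1139 = 0.5987.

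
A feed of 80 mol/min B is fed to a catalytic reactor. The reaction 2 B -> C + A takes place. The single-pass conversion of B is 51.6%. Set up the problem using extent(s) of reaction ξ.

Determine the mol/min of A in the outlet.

20.6 mol/min

B reacted = 0.516 × 80 = 41.28 mol/min; ν_B = −2, so ξ = 41.28/2 = 20.64 mol/min.
Outlet amounts (n = n₀ + ν ξ):
  B: 80 − 2(20.64) = 38.72
  C: 0 + 1(20.64) = 20.64
  A: 0 + 1(20.64) = 20.64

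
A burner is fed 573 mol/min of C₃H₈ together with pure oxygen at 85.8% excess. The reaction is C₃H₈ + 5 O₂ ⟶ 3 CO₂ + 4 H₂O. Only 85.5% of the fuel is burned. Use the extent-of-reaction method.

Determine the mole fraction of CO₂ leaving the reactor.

Stoichiometric O₂ = 5 × 573 = 2865 mol/min; O₂ fed = 2865 × 1.858 = 5323 mol/min.
Fuel reacted = 0.855 × 573 → ξ = 489.9 mol/min.
Outlet (n = n₀ + ν ξ):
  C₃H₈: 573 − 1(489.9) = 83.09
  O₂: 5323 − 5(489.9) = 2874
  CO₂: 0 + 3(489.9) = 1470
  H₂O: 0 + 4(489.9) = 1960
Total out = 6386 mol/min; y_CO₂ = 1470 / 6386 = 0.2301.

0.23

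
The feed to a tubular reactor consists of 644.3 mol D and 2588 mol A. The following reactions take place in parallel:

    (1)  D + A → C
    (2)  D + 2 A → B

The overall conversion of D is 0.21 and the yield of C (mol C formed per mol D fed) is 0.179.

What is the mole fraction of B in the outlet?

0.00649

Yield of C: 1ξ₁ / 644.3 = 0.179 → ξ₁ = 115.3 mol.
Conversion of D: 1ξ₁ + 1ξ₂ = 0.21 × 644.3 = 135.3 → ξ₂ = 19.97 mol.
Outlet amounts (n = n₀ + Σ ν·ξ):
  D: 644.3 − 1(115.3) − 1(19.97) = 509
  A: 2588 − 1(115.3) − 2(19.97) = 2433
  C: 0 + 1(115.3) = 115.3
  B: 0 + 1(19.97) = 19.97
Total out = 3077 mol; y_B = 19.97 / 3077 = 0.006491.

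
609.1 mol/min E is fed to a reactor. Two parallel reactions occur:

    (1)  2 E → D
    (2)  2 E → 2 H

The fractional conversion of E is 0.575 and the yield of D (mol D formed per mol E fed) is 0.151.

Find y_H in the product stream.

0.322

Yield of D: 1ξ₁ / 609.1 = 0.151 → ξ₁ = 91.97 mol/min.
Conversion of E: 2ξ₁ + 2ξ₂ = 0.575 × 609.1 = 350.2 → ξ₂ = 83.14 mol/min.
Outlet amounts (n = n₀ + Σ ν·ξ):
  E: 609.1 − 2(91.97) − 2(83.14) = 258.9
  D: 0 + 1(91.97) = 91.97
  H: 0 + 2(83.14) = 166.3
Total out = 517.1 mol/min; y_H = 166.3 / 517.1 = 0.3216.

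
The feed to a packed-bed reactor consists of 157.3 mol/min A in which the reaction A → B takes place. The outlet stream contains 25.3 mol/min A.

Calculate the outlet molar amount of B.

132 mol/min

For A: n = n₀ − 1ξ → 25.3 = 157.3 − 1ξ, giving ξ = 132 mol/min.
Outlet amounts (n = n₀ + ν ξ):
  A: 157.3 − 1(132) = 25.3
  B: 0 + 1(132) = 132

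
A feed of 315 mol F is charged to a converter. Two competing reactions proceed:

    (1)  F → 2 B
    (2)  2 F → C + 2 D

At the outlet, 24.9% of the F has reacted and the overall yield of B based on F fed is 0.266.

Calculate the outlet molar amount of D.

36.5 mol

Yield of B: 2ξ₁ / 315 = 0.266 → ξ₁ = 41.9 mol.
Conversion of F: 1ξ₁ + 2ξ₂ = 0.249 × 315 = 78.44 → ξ₂ = 18.27 mol.
Outlet amounts (n = n₀ + Σ ν·ξ):
  F: 315 − 1(41.9) − 2(18.27) = 236.6
  B: 0 + 2(41.9) = 83.79
  C: 0 + 1(18.27) = 18.27
  D: 0 + 2(18.27) = 36.54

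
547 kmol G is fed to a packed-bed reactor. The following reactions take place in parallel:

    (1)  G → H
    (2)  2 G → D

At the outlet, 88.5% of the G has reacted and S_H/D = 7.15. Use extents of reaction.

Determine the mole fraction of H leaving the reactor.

0.766

Conversion of G: G consumed = 0.885 × 547 = 484.1 kmol = 1ξ₁ + 2ξ₂.
Selectivity: 1ξ₁ / (1ξ₂) = 7.15 → ξ₁ = 7.15 ξ₂.
Substitute: (1·7.15 + 2) ξ₂ = 484.1 → ξ₂ = 52.91 kmol, ξ₁ = 378.3 kmol.
Outlet amounts (n = n₀ + Σ ν·ξ):
  G: 547 − 1(378.3) − 2(52.91) = 62.9
  H: 0 + 1(378.3) = 378.3
  D: 0 + 1(52.91) = 52.91
Total out = 494.1 kmol; y_H = 378.3 / 494.1 = 0.7656.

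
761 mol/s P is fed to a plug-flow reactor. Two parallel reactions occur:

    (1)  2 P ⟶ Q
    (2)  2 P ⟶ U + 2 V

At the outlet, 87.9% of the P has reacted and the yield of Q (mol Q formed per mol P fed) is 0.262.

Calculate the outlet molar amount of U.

Yield of Q: 1ξ₁ / 761 = 0.262 → ξ₁ = 199.4 mol/s.
Conversion of P: 2ξ₁ + 2ξ₂ = 0.879 × 761 = 668.9 → ξ₂ = 135.1 mol/s.
Outlet amounts (n = n₀ + Σ ν·ξ):
  P: 761 − 2(199.4) − 2(135.1) = 92.08
  Q: 0 + 1(199.4) = 199.4
  U: 0 + 1(135.1) = 135.1
  V: 0 + 2(135.1) = 270.2

135 mol/s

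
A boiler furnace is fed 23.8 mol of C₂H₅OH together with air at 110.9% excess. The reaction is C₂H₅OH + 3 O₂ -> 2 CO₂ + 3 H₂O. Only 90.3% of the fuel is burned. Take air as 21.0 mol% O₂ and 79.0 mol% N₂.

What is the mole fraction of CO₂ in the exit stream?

0.0564

Stoichiometric O₂ = 3 × 23.8 = 71.4 mol; O₂ fed = 71.4 × 2.109 = 150.6 mol.
N₂ fed = 150.6 × 79/21 = 566.5 mol.
Fuel reacted = 0.903 × 23.8 → ξ = 21.49 mol.
Outlet (n = n₀ + ν ξ):
  C₂H₅OH: 23.8 − 1(21.49) = 2.309
  O₂: 150.6 − 3(21.49) = 86.11
  N₂: 566.5 (inert)
  CO₂: 0 + 2(21.49) = 42.98
  H₂O: 0 + 3(21.49) = 64.47
Total out = 762.4 mol; y_CO₂ = 42.98 / 762.4 = 0.05638.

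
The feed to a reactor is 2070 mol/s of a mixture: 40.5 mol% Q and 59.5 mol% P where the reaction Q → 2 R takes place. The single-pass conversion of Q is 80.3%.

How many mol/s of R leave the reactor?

1350 mol/s

Q reacted = 0.803 × 838.4 = 673.2 mol/s; ν_Q = −1, so ξ = 673.2/1 = 673.2 mol/s.
Outlet amounts (n = n₀ + ν ξ):
  Q: 838.4 − 1(673.2) = 165.2
  R: 0 + 2(673.2) = 1346
  P: 1232 (inert)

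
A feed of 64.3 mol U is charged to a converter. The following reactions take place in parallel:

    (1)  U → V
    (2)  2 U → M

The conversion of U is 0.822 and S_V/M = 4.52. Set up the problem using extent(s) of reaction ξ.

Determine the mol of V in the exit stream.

36.6 mol

Conversion of U: U consumed = 0.822 × 64.3 = 52.85 mol = 1ξ₁ + 2ξ₂.
Selectivity: 1ξ₁ / (1ξ₂) = 4.52 → ξ₁ = 4.52 ξ₂.
Substitute: (1·4.52 + 2) ξ₂ = 52.85 → ξ₂ = 8.107 mol, ξ₁ = 36.64 mol.
Outlet amounts (n = n₀ + Σ ν·ξ):
  U: 64.3 − 1(36.64) − 2(8.107) = 11.45
  V: 0 + 1(36.64) = 36.64
  M: 0 + 1(8.107) = 8.107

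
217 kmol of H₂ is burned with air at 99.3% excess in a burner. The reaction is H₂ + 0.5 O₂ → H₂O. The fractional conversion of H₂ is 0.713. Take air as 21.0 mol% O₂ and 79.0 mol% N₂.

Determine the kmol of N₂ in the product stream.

813 kmol

Stoichiometric O₂ = 0.5 × 217 = 108.5 kmol; O₂ fed = 108.5 × 1.993 = 216.2 kmol.
N₂ fed = 216.2 × 79/21 = 813.5 kmol.
Fuel reacted = 0.713 × 217 → ξ = 154.7 kmol.
Outlet (n = n₀ + ν ξ):
  H₂: 217 − 1(154.7) = 62.28
  O₂: 216.2 − 0.5(154.7) = 138.9
  N₂: 813.5 (inert)
  H₂O: 0 + 1(154.7) = 154.7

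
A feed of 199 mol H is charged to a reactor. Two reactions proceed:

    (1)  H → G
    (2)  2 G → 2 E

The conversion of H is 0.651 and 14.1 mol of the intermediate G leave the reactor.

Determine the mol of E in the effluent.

115 mol

Conversion of H: H consumed = 1ξ₁ = 0.651 × 199 → ξ₁ = 129.5 mol.
G balance: n_G = 0 + 1ξ₁ − 2ξ₂ = 14.1 → ξ₂ = (1·129.5 − 14.1)/2 = 57.72 mol.
Outlet amounts (n = n₀ + Σ ν·ξ):
  H: 199 − 1(129.5) = 69.45
  G: 0 + 1(129.5) − 2(57.72) = 14.1
  E: 0 + 2(57.72) = 115.4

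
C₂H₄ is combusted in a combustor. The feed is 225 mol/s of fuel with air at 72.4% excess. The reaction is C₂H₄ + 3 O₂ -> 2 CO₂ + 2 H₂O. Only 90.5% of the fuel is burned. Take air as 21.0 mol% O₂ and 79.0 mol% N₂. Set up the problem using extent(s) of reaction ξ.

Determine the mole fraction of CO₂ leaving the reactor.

Stoichiometric O₂ = 3 × 225 = 675 mol/s; O₂ fed = 675 × 1.724 = 1164 mol/s.
N₂ fed = 1164 × 79/21 = 4378 mol/s.
Fuel reacted = 0.905 × 225 → ξ = 203.6 mol/s.
Outlet (n = n₀ + ν ξ):
  C₂H₄: 225 − 1(203.6) = 21.38
  O₂: 1164 − 3(203.6) = 552.8
  N₂: 4378 (inert)
  CO₂: 0 + 2(203.6) = 407.2
  H₂O: 0 + 2(203.6) = 407.2
Total out = 5766 mol/s; y_CO₂ = 407.2 / 5766 = 0.07062.

0.0706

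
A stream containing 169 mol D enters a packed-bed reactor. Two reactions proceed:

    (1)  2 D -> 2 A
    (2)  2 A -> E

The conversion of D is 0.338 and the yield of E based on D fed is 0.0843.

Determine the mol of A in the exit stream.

Conversion of D: D consumed = 2ξ₁ = 0.338 × 169 → ξ₁ = 28.56 mol.
Yield of E: 1ξ₂ / 169 = 0.0843 → ξ₂ = 14.25 mol.
Outlet amounts (n = n₀ + Σ ν·ξ):
  D: 169 − 2(28.56) = 111.9
  A: 0 + 2(28.56) − 2(14.25) = 28.63
  E: 0 + 1(14.25) = 14.25

28.6 mol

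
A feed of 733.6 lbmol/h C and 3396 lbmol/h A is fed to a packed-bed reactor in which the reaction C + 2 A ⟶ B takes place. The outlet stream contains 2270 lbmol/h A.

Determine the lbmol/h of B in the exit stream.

563 lbmol/h

For A: n = n₀ − 2ξ → 2270 = 3396 − 2ξ, giving ξ = 563 lbmol/h.
Outlet amounts (n = n₀ + ν ξ):
  C: 733.6 − 1(563) = 170.6
  A: 3396 − 2(563) = 2270
  B: 0 + 1(563) = 563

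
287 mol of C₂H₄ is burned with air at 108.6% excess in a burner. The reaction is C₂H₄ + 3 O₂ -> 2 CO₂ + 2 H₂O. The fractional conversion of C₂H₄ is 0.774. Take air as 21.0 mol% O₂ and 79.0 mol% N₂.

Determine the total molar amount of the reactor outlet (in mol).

8840 mol

Stoichiometric O₂ = 3 × 287 = 861 mol; O₂ fed = 861 × 2.086 = 1796 mol.
N₂ fed = 1796 × 79/21 = 6757 mol.
Fuel reacted = 0.774 × 287 → ξ = 222.1 mol.
Outlet (n = n₀ + ν ξ):
  C₂H₄: 287 − 1(222.1) = 64.86
  O₂: 1796 − 3(222.1) = 1130
  N₂: 6757 (inert)
  CO₂: 0 + 2(222.1) = 444.3
  H₂O: 0 + 2(222.1) = 444.3
Total out = 64.86 + 1130 + 6757 + 444.3 + 444.3 = 8840 mol.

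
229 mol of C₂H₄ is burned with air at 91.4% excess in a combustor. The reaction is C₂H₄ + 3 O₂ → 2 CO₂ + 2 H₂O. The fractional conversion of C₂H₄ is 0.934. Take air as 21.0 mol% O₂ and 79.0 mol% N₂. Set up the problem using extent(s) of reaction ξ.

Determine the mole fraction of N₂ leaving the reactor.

Stoichiometric O₂ = 3 × 229 = 687 mol; O₂ fed = 687 × 1.914 = 1315 mol.
N₂ fed = 1315 × 79/21 = 4947 mol.
Fuel reacted = 0.934 × 229 → ξ = 213.9 mol.
Outlet (n = n₀ + ν ξ):
  C₂H₄: 229 − 1(213.9) = 15.11
  O₂: 1315 − 3(213.9) = 673.3
  N₂: 4947 (inert)
  CO₂: 0 + 2(213.9) = 427.8
  H₂O: 0 + 2(213.9) = 427.8
Total out = 6491 mol; y_N₂ = 4947 / 6491 = 0.7621.

0.762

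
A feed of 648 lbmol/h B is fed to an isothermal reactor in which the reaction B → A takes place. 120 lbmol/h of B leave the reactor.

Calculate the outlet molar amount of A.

528 lbmol/h

For B: n = n₀ − 1ξ → 120 = 648 − 1ξ, giving ξ = 528 lbmol/h.
Outlet amounts (n = n₀ + ν ξ):
  B: 648 − 1(528) = 120
  A: 0 + 1(528) = 528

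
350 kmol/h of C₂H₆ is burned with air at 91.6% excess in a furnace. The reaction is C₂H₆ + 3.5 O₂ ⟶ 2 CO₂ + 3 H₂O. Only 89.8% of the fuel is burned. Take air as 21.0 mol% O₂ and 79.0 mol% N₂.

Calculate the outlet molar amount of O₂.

1250 kmol/h

Stoichiometric O₂ = 3.5 × 350 = 1225 kmol/h; O₂ fed = 1225 × 1.916 = 2347 kmol/h.
N₂ fed = 2347 × 79/21 = 8830 kmol/h.
Fuel reacted = 0.898 × 350 → ξ = 314.3 kmol/h.
Outlet (n = n₀ + ν ξ):
  C₂H₆: 350 − 1(314.3) = 35.7
  O₂: 2347 − 3.5(314.3) = 1247
  N₂: 8830 (inert)
  CO₂: 0 + 2(314.3) = 628.6
  H₂O: 0 + 3(314.3) = 942.9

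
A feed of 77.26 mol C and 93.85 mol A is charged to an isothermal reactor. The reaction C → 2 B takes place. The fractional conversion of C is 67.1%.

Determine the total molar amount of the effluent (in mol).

C reacted = 0.671 × 77.26 = 51.84 mol; ν_C = −1, so ξ = 51.84/1 = 51.84 mol.
Outlet amounts (n = n₀ + ν ξ):
  C: 77.26 − 1(51.84) = 25.42
  B: 0 + 2(51.84) = 103.7
  A: 93.85 (inert)
Total out = 25.42 + 103.7 + 93.85 = 223 mol.

223 mol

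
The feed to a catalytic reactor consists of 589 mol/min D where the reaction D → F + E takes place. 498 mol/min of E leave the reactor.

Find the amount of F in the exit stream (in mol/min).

498 mol/min

For E: n = n₀ + 1ξ → 498 = 0 + 1ξ, giving ξ = 498 mol/min.
Outlet amounts (n = n₀ + ν ξ):
  D: 589 − 1(498) = 91
  F: 0 + 1(498) = 498
  E: 0 + 1(498) = 498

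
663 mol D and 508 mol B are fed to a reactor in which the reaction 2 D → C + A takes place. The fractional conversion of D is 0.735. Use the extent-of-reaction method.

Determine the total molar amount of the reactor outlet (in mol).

1170 mol

D reacted = 0.735 × 663 = 487.3 mol; ν_D = −2, so ξ = 487.3/2 = 243.7 mol.
Outlet amounts (n = n₀ + ν ξ):
  D: 663 − 2(243.7) = 175.7
  C: 0 + 1(243.7) = 243.7
  A: 0 + 1(243.7) = 243.7
  B: 508 (inert)
Total out = 175.7 + 243.7 + 243.7 + 508 = 1171 mol.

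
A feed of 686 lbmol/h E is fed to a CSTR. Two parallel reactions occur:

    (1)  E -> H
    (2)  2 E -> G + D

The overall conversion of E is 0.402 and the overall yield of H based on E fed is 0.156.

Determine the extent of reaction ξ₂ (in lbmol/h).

Yield of H: 1ξ₁ / 686 = 0.156 → ξ₁ = 107 lbmol/h.
Conversion of E: 1ξ₁ + 2ξ₂ = 0.402 × 686 = 275.8 → ξ₂ = 84.38 lbmol/h.
Outlet amounts (n = n₀ + Σ ν·ξ):
  E: 686 − 1(107) − 2(84.38) = 410.2
  H: 0 + 1(107) = 107
  G: 0 + 1(84.38) = 84.38
  D: 0 + 1(84.38) = 84.38

ξ₂ = 84.4 lbmol/h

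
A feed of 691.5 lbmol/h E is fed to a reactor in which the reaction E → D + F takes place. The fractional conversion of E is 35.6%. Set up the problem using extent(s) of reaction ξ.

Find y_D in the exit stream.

E reacted = 0.356 × 691.5 = 246.2 lbmol/h; ν_E = −1, so ξ = 246.2/1 = 246.2 lbmol/h.
Outlet amounts (n = n₀ + ν ξ):
  E: 691.5 − 1(246.2) = 445.3
  D: 0 + 1(246.2) = 246.2
  F: 0 + 1(246.2) = 246.2
Total out = 937.7 lbmol/h; y_D = 246.2 / 937.7 = 0.2625.

0.263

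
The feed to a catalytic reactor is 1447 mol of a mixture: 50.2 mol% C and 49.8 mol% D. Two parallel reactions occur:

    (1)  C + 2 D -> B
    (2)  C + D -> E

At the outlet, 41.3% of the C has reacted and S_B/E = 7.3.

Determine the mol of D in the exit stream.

157 mol

Conversion of C: C consumed = 0.413 × 726.4 = 300 mol = 1ξ₁ + 1ξ₂.
Selectivity: 1ξ₁ / (1ξ₂) = 7.3 → ξ₁ = 7.3 ξ₂.
Substitute: (1·7.3 + 1) ξ₂ = 300 → ξ₂ = 36.14 mol, ξ₁ = 263.9 mol.
Outlet amounts (n = n₀ + Σ ν·ξ):
  C: 726.4 − 1(263.9) − 1(36.14) = 426.4
  D: 720.6 − 2(263.9) − 1(36.14) = 156.7
  B: 0 + 1(263.9) = 263.9
  E: 0 + 1(36.14) = 36.14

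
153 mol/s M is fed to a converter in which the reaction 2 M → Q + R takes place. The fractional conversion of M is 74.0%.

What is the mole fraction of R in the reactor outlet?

0.37

M reacted = 0.74 × 153 = 113.2 mol/s; ν_M = −2, so ξ = 113.2/2 = 56.61 mol/s.
Outlet amounts (n = n₀ + ν ξ):
  M: 153 − 2(56.61) = 39.78
  Q: 0 + 1(56.61) = 56.61
  R: 0 + 1(56.61) = 56.61
Total out = 153 mol/s; y_R = 56.61 / 153 = 0.37.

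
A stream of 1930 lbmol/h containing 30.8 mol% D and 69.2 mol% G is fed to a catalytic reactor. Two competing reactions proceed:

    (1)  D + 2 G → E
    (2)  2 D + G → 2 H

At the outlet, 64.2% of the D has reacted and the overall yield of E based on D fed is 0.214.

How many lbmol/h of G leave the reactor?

Yield of E: 1ξ₁ / 594.4 = 0.214 → ξ₁ = 127.2 lbmol/h.
Conversion of D: 1ξ₁ + 2ξ₂ = 0.642 × 594.4 = 381.6 → ξ₂ = 127.2 lbmol/h.
Outlet amounts (n = n₀ + Σ ν·ξ):
  D: 594.4 − 1(127.2) − 2(127.2) = 212.8
  G: 1336 − 2(127.2) − 1(127.2) = 953.9
  E: 0 + 1(127.2) = 127.2
  H: 0 + 2(127.2) = 254.4

954 lbmol/h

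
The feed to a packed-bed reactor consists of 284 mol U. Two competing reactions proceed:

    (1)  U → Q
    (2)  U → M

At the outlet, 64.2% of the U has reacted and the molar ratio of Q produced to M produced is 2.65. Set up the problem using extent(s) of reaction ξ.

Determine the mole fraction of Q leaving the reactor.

Conversion of U: U consumed = 0.642 × 284 = 182.3 mol = 1ξ₁ + 1ξ₂.
Selectivity: 1ξ₁ / (1ξ₂) = 2.65 → ξ₁ = 2.65 ξ₂.
Substitute: (1·2.65 + 1) ξ₂ = 182.3 → ξ₂ = 49.95 mol, ξ₁ = 132.4 mol.
Outlet amounts (n = n₀ + Σ ν·ξ):
  U: 284 − 1(132.4) − 1(49.95) = 101.7
  Q: 0 + 1(132.4) = 132.4
  M: 0 + 1(49.95) = 49.95
Total out = 284 mol; y_Q = 132.4 / 284 = 0.4661.

0.466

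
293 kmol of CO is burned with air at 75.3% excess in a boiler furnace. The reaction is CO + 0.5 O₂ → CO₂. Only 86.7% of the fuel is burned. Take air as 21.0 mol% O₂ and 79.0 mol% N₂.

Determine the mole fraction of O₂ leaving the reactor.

Stoichiometric O₂ = 0.5 × 293 = 146.5 kmol; O₂ fed = 146.5 × 1.753 = 256.8 kmol.
N₂ fed = 256.8 × 79/21 = 966.1 kmol.
Fuel reacted = 0.867 × 293 → ξ = 254 kmol.
Outlet (n = n₀ + ν ξ):
  CO: 293 − 1(254) = 38.97
  O₂: 256.8 − 0.5(254) = 129.8
  N₂: 966.1 (inert)
  CO₂: 0 + 1(254) = 254
Total out = 1389 kmol; y_O₂ = 129.8 / 1389 = 0.09345.

0.0935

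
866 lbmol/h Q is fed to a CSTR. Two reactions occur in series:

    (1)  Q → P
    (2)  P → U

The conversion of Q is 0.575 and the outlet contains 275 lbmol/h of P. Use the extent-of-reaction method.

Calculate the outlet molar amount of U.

223 lbmol/h

Conversion of Q: Q consumed = 1ξ₁ = 0.575 × 866 → ξ₁ = 497.9 lbmol/h.
P balance: n_P = 0 + 1ξ₁ − 1ξ₂ = 275 → ξ₂ = (1·497.9 − 275)/1 = 222.9 lbmol/h.
Outlet amounts (n = n₀ + Σ ν·ξ):
  Q: 866 − 1(497.9) = 368.1
  P: 0 + 1(497.9) − 1(222.9) = 275
  U: 0 + 1(222.9) = 222.9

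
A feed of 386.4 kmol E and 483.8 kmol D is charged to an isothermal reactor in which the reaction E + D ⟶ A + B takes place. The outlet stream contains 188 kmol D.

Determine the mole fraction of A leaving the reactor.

For D: n = n₀ − 1ξ → 188 = 483.8 − 1ξ, giving ξ = 295.8 kmol.
Outlet amounts (n = n₀ + ν ξ):
  E: 386.4 − 1(295.8) = 90.6
  D: 483.8 − 1(295.8) = 188
  A: 0 + 1(295.8) = 295.8
  B: 0 + 1(295.8) = 295.8
Total out = 870.2 kmol; y_A = 295.8 / 870.2 = 0.3399.

0.34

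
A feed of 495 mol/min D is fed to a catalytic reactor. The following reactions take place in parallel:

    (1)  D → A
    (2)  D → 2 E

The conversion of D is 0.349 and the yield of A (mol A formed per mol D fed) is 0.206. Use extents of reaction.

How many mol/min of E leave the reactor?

142 mol/min

Yield of A: 1ξ₁ / 495 = 0.206 → ξ₁ = 102 mol/min.
Conversion of D: 1ξ₁ + 1ξ₂ = 0.349 × 495 = 172.8 → ξ₂ = 70.78 mol/min.
Outlet amounts (n = n₀ + Σ ν·ξ):
  D: 495 − 1(102) − 1(70.78) = 322.2
  A: 0 + 1(102) = 102
  E: 0 + 2(70.78) = 141.6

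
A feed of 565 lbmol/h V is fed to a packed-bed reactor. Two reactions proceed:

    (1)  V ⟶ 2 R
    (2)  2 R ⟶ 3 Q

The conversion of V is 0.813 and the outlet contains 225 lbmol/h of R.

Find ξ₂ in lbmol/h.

ξ₂ = 347 lbmol/h

Conversion of V: V consumed = 1ξ₁ = 0.813 × 565 → ξ₁ = 459.3 lbmol/h.
R balance: n_R = 0 + 2ξ₁ − 2ξ₂ = 225 → ξ₂ = (2·459.3 − 225)/2 = 346.8 lbmol/h.
Outlet amounts (n = n₀ + Σ ν·ξ):
  V: 565 − 1(459.3) = 105.7
  R: 0 + 2(459.3) − 2(346.8) = 225
  Q: 0 + 3(346.8) = 1041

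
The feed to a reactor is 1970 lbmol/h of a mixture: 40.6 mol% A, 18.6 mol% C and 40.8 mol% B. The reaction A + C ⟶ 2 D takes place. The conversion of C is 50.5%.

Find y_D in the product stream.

C reacted = 0.505 × 366.4 = 185 lbmol/h; ν_C = −1, so ξ = 185/1 = 185 lbmol/h.
Outlet amounts (n = n₀ + ν ξ):
  A: 799.8 − 1(185) = 614.8
  C: 366.4 − 1(185) = 181.4
  D: 0 + 2(185) = 370.1
  B: 803.8 (inert)
Total out = 1970 lbmol/h; y_D = 370.1 / 1970 = 0.1879.

0.188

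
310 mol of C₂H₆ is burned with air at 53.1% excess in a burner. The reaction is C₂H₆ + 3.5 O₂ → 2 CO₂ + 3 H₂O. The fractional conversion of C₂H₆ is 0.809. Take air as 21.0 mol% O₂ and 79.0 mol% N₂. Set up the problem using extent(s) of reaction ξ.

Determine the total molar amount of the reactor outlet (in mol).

Stoichiometric O₂ = 3.5 × 310 = 1085 mol; O₂ fed = 1085 × 1.531 = 1661 mol.
N₂ fed = 1661 × 79/21 = 6249 mol.
Fuel reacted = 0.809 × 310 → ξ = 250.8 mol.
Outlet (n = n₀ + ν ξ):
  C₂H₆: 310 − 1(250.8) = 59.21
  O₂: 1661 − 3.5(250.8) = 783.4
  N₂: 6249 (inert)
  CO₂: 0 + 2(250.8) = 501.6
  H₂O: 0 + 3(250.8) = 752.4
Total out = 59.21 + 783.4 + 6249 + 501.6 + 752.4 = 8346 mol.

8350 mol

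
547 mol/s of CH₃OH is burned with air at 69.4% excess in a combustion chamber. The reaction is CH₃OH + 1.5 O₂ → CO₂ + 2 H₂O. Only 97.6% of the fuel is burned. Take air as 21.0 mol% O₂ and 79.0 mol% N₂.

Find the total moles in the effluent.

7430 mol/s

Stoichiometric O₂ = 1.5 × 547 = 820.5 mol/s; O₂ fed = 820.5 × 1.694 = 1390 mol/s.
N₂ fed = 1390 × 79/21 = 5229 mol/s.
Fuel reacted = 0.976 × 547 → ξ = 533.9 mol/s.
Outlet (n = n₀ + ν ξ):
  CH₃OH: 547 − 1(533.9) = 13.13
  O₂: 1390 − 1.5(533.9) = 589.1
  N₂: 5229 (inert)
  CO₂: 0 + 1(533.9) = 533.9
  H₂O: 0 + 2(533.9) = 1068
Total out = 13.13 + 589.1 + 5229 + 533.9 + 1068 = 7433 mol/s.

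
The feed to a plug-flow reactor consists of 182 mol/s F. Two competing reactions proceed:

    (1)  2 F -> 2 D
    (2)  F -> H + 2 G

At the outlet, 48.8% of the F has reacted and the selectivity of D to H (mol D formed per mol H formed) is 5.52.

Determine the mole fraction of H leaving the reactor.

0.0651

Conversion of F: F consumed = 0.488 × 182 = 88.82 mol/s = 2ξ₁ + 1ξ₂.
Selectivity: 2ξ₁ / (1ξ₂) = 5.52 → ξ₁ = 2.76 ξ₂.
Substitute: (2·2.76 + 1) ξ₂ = 88.82 → ξ₂ = 13.62 mol/s, ξ₁ = 37.6 mol/s.
Outlet amounts (n = n₀ + Σ ν·ξ):
  F: 182 − 2(37.6) − 1(13.62) = 93.18
  D: 0 + 2(37.6) = 75.19
  H: 0 + 1(13.62) = 13.62
  G: 0 + 2(13.62) = 27.24
Total out = 209.2 mol/s; y_H = 13.62 / 209.2 = 0.0651.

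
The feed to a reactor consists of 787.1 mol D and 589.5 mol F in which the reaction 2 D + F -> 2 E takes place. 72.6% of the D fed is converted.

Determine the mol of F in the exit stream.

D reacted = 0.726 × 787.1 = 571.4 mol; ν_D = −2, so ξ = 571.4/2 = 285.7 mol.
Outlet amounts (n = n₀ + ν ξ):
  D: 787.1 − 2(285.7) = 215.7
  F: 589.5 − 1(285.7) = 303.8
  E: 0 + 2(285.7) = 571.4

304 mol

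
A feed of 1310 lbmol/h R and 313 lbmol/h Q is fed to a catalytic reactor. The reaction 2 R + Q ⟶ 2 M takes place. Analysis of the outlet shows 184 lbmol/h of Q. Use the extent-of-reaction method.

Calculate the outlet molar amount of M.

258 lbmol/h

For Q: n = n₀ − 1ξ → 184 = 313 − 1ξ, giving ξ = 129 lbmol/h.
Outlet amounts (n = n₀ + ν ξ):
  R: 1310 − 2(129) = 1052
  Q: 313 − 1(129) = 184
  M: 0 + 2(129) = 258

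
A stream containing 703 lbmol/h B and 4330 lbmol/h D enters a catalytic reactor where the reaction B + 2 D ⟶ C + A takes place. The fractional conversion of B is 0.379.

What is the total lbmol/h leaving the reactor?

4770 lbmol/h

B reacted = 0.379 × 703 = 266.4 lbmol/h; ν_B = −1, so ξ = 266.4/1 = 266.4 lbmol/h.
Outlet amounts (n = n₀ + ν ξ):
  B: 703 − 1(266.4) = 436.6
  D: 4330 − 2(266.4) = 3797
  C: 0 + 1(266.4) = 266.4
  A: 0 + 1(266.4) = 266.4
Total out = 436.6 + 3797 + 266.4 + 266.4 = 4767 lbmol/h.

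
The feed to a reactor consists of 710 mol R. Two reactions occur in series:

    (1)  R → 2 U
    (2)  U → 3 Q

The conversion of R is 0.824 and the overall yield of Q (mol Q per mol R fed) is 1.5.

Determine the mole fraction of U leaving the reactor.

0.407

Conversion of R: R consumed = 1ξ₁ = 0.824 × 710 → ξ₁ = 585 mol.
Yield of Q: 3ξ₂ / 710 = 1.5 → ξ₂ = 355 mol.
Outlet amounts (n = n₀ + Σ ν·ξ):
  R: 710 − 1(585) = 125
  U: 0 + 2(585) − 1(355) = 815.1
  Q: 0 + 3(355) = 1065
Total out = 2005 mol; y_U = 815.1 / 2005 = 0.4065.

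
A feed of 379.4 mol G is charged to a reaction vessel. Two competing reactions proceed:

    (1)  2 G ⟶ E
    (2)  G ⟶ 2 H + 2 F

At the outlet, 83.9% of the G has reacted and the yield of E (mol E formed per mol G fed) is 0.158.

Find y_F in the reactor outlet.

0.434

Yield of E: 1ξ₁ / 379.4 = 0.158 → ξ₁ = 59.95 mol.
Conversion of G: 2ξ₁ + 1ξ₂ = 0.839 × 379.4 = 318.3 → ξ₂ = 198.4 mol.
Outlet amounts (n = n₀ + Σ ν·ξ):
  G: 379.4 − 2(59.95) − 1(198.4) = 61.08
  E: 0 + 1(59.95) = 59.95
  H: 0 + 2(198.4) = 396.9
  F: 0 + 2(198.4) = 396.9
Total out = 914.7 mol; y_F = 396.9 / 914.7 = 0.4338.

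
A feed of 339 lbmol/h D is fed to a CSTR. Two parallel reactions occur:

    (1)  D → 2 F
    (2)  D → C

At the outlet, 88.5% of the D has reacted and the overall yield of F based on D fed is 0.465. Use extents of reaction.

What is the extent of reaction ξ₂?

Yield of F: 2ξ₁ / 339 = 0.465 → ξ₁ = 78.82 lbmol/h.
Conversion of D: 1ξ₁ + 1ξ₂ = 0.885 × 339 = 300 → ξ₂ = 221.2 lbmol/h.
Outlet amounts (n = n₀ + Σ ν·ξ):
  D: 339 − 1(78.82) − 1(221.2) = 38.99
  F: 0 + 2(78.82) = 157.6
  C: 0 + 1(221.2) = 221.2

ξ₂ = 221 lbmol/h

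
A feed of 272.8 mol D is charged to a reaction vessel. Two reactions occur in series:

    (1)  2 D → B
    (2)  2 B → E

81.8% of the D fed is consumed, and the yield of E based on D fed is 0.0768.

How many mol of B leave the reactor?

69.7 mol

Conversion of D: D consumed = 2ξ₁ = 0.818 × 272.8 → ξ₁ = 111.6 mol.
Yield of E: 1ξ₂ / 272.8 = 0.0768 → ξ₂ = 20.95 mol.
Outlet amounts (n = n₀ + Σ ν·ξ):
  D: 272.8 − 2(111.6) = 49.65
  B: 0 + 1(111.6) − 2(20.95) = 69.67
  E: 0 + 1(20.95) = 20.95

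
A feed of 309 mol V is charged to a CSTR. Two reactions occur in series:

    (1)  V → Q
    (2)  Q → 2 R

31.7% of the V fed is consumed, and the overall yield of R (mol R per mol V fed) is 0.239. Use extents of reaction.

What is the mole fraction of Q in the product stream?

0.176

Conversion of V: V consumed = 1ξ₁ = 0.317 × 309 → ξ₁ = 97.95 mol.
Yield of R: 2ξ₂ / 309 = 0.239 → ξ₂ = 36.93 mol.
Outlet amounts (n = n₀ + Σ ν·ξ):
  V: 309 − 1(97.95) = 211
  Q: 0 + 1(97.95) − 1(36.93) = 61.03
  R: 0 + 2(36.93) = 73.85
Total out = 345.9 mol; y_Q = 61.03 / 345.9 = 0.1764.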